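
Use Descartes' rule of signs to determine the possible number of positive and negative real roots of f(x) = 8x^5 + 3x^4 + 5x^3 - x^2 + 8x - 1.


Descartes' rule of signs:

For positive roots, count sign changes in f(x) = 8x^5 + 3x^4 + 5x^3 - x^2 + 8x - 1:
Signs of coefficients: +, +, +, -, +, -
Number of sign changes: 3
Possible positive real roots: 3, 1

For negative roots, examine f(-x) = -8x^5 + 3x^4 - 5x^3 - x^2 - 8x - 1:
Signs of coefficients: -, +, -, -, -, -
Number of sign changes: 2
Possible negative real roots: 2, 0

Positive roots: 3 or 1; Negative roots: 2 or 0


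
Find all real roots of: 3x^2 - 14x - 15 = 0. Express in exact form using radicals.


Using the quadratic formula: x = (-b ± sqrt(b^2 - 4ac)) / (2a)
Here a = 3, b = -14, c = -15
Discriminant = b^2 - 4ac = (-14)^2 - 4(3)(-15) = 196 + 180 = 376
Since discriminant = 376 > 0, there are two real roots.
x = (14 ± 2*sqrt(94)) / 6
Simplifying: x = (7 ± sqrt(94)) / 3
Numerically: x ≈ 5.5651 or x ≈ -0.8985

x = (7 + sqrt(94)) / 3 or x = (7 - sqrt(94)) / 3


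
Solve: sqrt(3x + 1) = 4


Square both sides: 3x + 1 = 4^2 = 16
3x = 16 - 1 = 15
x = 5
Check: sqrt(3*5 + 1) = sqrt(16) = 4 ✓

x = 5


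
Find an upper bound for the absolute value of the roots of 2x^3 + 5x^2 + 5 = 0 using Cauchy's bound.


Cauchy's bound: all roots r satisfy |r| <= 1 + max(|a_i/a_n|) for i = 0,...,n-1
where a_n is the leading coefficient.

Coefficients: [2, 5, 0, 5]
Leading coefficient a_n = 2
Ratios |a_i/a_n|: 5/2, 0, 5/2
Maximum ratio: 5/2
Cauchy's bound: |r| <= 1 + 5/2 = 7/2

Upper bound = 7/2


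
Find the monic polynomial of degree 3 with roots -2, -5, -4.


A monic polynomial with roots -2, -5, -4 is:
p(x) = (x + 2)(x + 5)(x + 4)
After multiplying by (x + 2): x + 2
After multiplying by (x + 5): x^2 + 7x + 10
After multiplying by (x + 4): x^3 + 11x^2 + 38x + 40

x^3 + 11x^2 + 38x + 40


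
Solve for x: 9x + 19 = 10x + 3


Starting with: 9x + 19 = 10x + 3
Move all x terms to left: (9 - 10)x = 3 - 19
Simplify: -x = -16
Divide both sides by -1: x = 16

x = 16


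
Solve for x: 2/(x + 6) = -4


Multiply both sides by (x + 6): 2 = -4(x + 6)
Distribute: 2 = -4x - 24
-4x = 2 + 24 = 26
x = -13/2

x = -13/2


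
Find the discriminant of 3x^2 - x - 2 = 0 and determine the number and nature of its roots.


For ax^2 + bx + c = 0, discriminant D = b^2 - 4ac
Here a = 3, b = -1, c = -2
D = (-1)^2 - 4(3)(-2) = 1 + 24 = 25

D = 25 > 0 and is a perfect square (sqrt = 5)
The equation has 2 distinct real rational roots.

Discriminant = 25, 2 distinct real rational roots


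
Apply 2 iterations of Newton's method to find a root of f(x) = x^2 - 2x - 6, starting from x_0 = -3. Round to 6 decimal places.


Newton's method: x_(n+1) = x_n - f(x_n)/f'(x_n)
f(x) = x^2 - 2x - 6
f'(x) = 2x - 2

Iteration 1:
  f(-3.000000) = 9.000000
  f'(-3.000000) = -8.000000
  x_1 = -3.000000 - (9.000000)/(-8.000000) = -1.875000

Iteration 2:
  f(-1.875000) = 1.265625
  f'(-1.875000) = -5.750000
  x_2 = -1.875000 - (1.265625)/(-5.750000) = -1.654891

x_2 = -1.654891


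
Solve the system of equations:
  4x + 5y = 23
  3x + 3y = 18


Using Cramer's rule:
Determinant D = (4)(3) - (3)(5) = 12 - 15 = -3
Dx = (23)(3) - (18)(5) = 69 - 90 = -21
Dy = (4)(18) - (3)(23) = 72 - 69 = 3
x = Dx/D = -21/-3 = 7
y = Dy/D = 3/-3 = -1

x = 7, y = -1


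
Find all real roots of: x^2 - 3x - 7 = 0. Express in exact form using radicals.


Using the quadratic formula: x = (-b ± sqrt(b^2 - 4ac)) / (2a)
Here a = 1, b = -3, c = -7
Discriminant = b^2 - 4ac = (-3)^2 - 4(1)(-7) = 9 + 28 = 37
Since discriminant = 37 > 0, there are two real roots.
x = (3 ± sqrt(37)) / 2
Numerically: x ≈ 4.5414 or x ≈ -1.5414

x = (3 + sqrt(37)) / 2 or x = (3 - sqrt(37)) / 2


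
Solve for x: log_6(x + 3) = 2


Convert to exponential form: x + 3 = 6^2 = 36
x = 36 - 3 = 33
Check: log_6(33 + 3) = log_6(36) = log_6(36) = 2 ✓

x = 33


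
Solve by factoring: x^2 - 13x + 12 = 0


We need two numbers that multiply to 12 and add to -13.
Those numbers are -1 and -12 (since (-1) * (-12) = 12 and (-1) + (-12) = -13).
So x^2 - 13x + 12 = (x - 1)(x - 12) = 0
Setting each factor to zero: x = 1 or x = 12

x = 1, x = 12


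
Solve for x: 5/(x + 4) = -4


Multiply both sides by (x + 4): 5 = -4(x + 4)
Distribute: 5 = -4x - 16
-4x = 5 + 16 = 21
x = -21/4

x = -21/4


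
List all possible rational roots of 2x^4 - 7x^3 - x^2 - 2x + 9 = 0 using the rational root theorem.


Rational root theorem: possible roots are ±p/q where:
  p divides the constant term (9): p ∈ {1, 3, 9}
  q divides the leading coefficient (2): q ∈ {1, 2}

All possible rational roots: -9, -9/2, -3, -3/2, -1, -1/2, 1/2, 1, 3/2, 3, 9/2, 9

-9, -9/2, -3, -3/2, -1, -1/2, 1/2, 1, 3/2, 3, 9/2, 9


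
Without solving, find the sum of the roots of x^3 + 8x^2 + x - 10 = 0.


By Vieta's formulas for x^3 + bx^2 + cx + d = 0:
  r1 + r2 + r3 = -b/a = -8
  r1*r2 + r1*r3 + r2*r3 = c/a = 1
  r1*r2*r3 = -d/a = 10


Sum = -8


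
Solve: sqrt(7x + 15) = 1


Square both sides: 7x + 15 = 1^2 = 1
7x = 1 - 15 = -14
x = -2
Check: sqrt(7*(-2) + 15) = sqrt(1) = 1 ✓

x = -2


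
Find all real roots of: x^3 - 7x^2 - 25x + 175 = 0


Let p(x) = x^3 - 7x^2 - 25x + 175. By the rational root theorem (leading coefficient 1), any rational root is an integer divisor of 175: try ±1, ±2, ... in turn.
Test x = 1: value = 144 ≠ 0.
Test x = -1: value = 192 ≠ 0.
Test x = 5: value = 0 ✓, so (x - 5) is a factor.
Synthetic division by (x - 5): bring down 1; 1(5) - 7 = -2; (-2)(5) - 25 = -35; (-35)(5) + 175 = 0 → quotient x^2 - 2x - 35, remainder 0.
Solve the quadratic x^2 - 2x - 35 = 0: discriminant = (-2)^2 - 4(1)(-35) = 4 + 140 = 144.
sqrt(144) = 12, so x = (2 ± 12)/2: x = 7 or x = -5.

x = -5, x = 5, x = 7


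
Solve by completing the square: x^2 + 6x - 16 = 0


Start: x^2 + 6x - 16 = 0
Move constant: x^2 + 6x = 16
Half of 6 is 3, squared is 9
Add 9 to both sides: x^2 + 6x + 9 = 25
(x + 3)^2 = 25
x + 3 = ±5
x = -3 + 5 = 2 or x = -3 - 5 = -8

x = -8, x = 2


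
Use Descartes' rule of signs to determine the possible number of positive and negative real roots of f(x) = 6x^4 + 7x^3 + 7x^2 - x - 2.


Descartes' rule of signs:

For positive roots, count sign changes in f(x) = 6x^4 + 7x^3 + 7x^2 - x - 2:
Signs of coefficients: +, +, +, -, -
Number of sign changes: 1
Possible positive real roots: 1

For negative roots, examine f(-x) = 6x^4 - 7x^3 + 7x^2 + x - 2:
Signs of coefficients: +, -, +, +, -
Number of sign changes: 3
Possible negative real roots: 3, 1

Positive roots: 1; Negative roots: 3 or 1


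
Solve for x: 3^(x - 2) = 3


Express both sides with the same base.
3 = 3^1
Since the bases match, equate exponents: x - 2 = 1
So x = 1 - (-2) = 3

x = 3


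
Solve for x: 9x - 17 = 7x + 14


Starting with: 9x - 17 = 7x + 14
Move all x terms to left: (9 - 7)x = 14 + 17
Simplify: 2x = 31
Divide both sides by 2: x = 31/2

x = 31/2


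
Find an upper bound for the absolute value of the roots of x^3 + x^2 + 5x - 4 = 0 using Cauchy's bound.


Cauchy's bound: all roots r satisfy |r| <= 1 + max(|a_i/a_n|) for i = 0,...,n-1
where a_n is the leading coefficient.

Coefficients: [1, 1, 5, -4]
Leading coefficient a_n = 1
Ratios |a_i/a_n|: 1, 5, 4
Maximum ratio: 5
Cauchy's bound: |r| <= 1 + 5 = 6

Upper bound = 6


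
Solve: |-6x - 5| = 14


An absolute value equation |expr| = 14 gives two cases:
Case 1: -6x - 5 = 14
  -6x = 19, so x = -19/6
Case 2: -6x - 5 = -14
  -6x = -9, so x = 3/2

x = -19/6, x = 3/2


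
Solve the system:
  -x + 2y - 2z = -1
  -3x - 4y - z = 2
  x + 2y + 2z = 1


Using Cramer's rule. Expand each determinant along the first row.
D  = (-1)*[(-4)*2 - (-1)*2] - 2*[(-3)*2 - (-1)*1] + (-2)*[(-3)*2 - (-4)*1]
  = (-1)*(-6) - 2*(-5) + (-2)*(-2) = 20
Dx = (-1)*[(-4)*2 - (-1)*2] - 2*[2*2 - (-1)*1] + (-2)*[2*2 - (-4)*1]
  = (-1)*(-6) - 2*(5) + (-2)*(8) = -20
Dy = (-1)*[2*2 - (-1)*1] - (-1)*[(-3)*2 - (-1)*1] + (-2)*[(-3)*1 - 2*1]
  = (-1)*(5) - (-1)*(-5) + (-2)*(-5) = 0
Dz = (-1)*[(-4)*1 - 2*2] - 2*[(-3)*1 - 2*1] + (-1)*[(-3)*2 - (-4)*1]
  = (-1)*(-8) - 2*(-5) + (-1)*(-2) = 20
x = Dx/D = -20/20 = -1, y = Dy/D = 0/20 = 0, z = Dz/D = 20/20 = 1
Check eq1: (-1)(-1) + (2)(0) + (-2)(1) = -1 = -1 ✓
Check eq2: (-3)(-1) + (-4)(0) + (-1)(1) = 2 = 2 ✓
Check eq3: (1)(-1) + (2)(0) + (2)(1) = 1 = 1 ✓

x = -1, y = 0, z = 1


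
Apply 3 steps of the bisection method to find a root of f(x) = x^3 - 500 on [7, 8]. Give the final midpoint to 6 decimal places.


f(x) = x^3 - 500
f(7) = -157 < 0
f(8) = 12 > 0

Step 1: midpoint = (7.000000 + 8.000000)/2 = 7.500000
  f(7.500000) = -78.125000
  f(mid) < 0, so root is in [7.500000, 8.000000]

Step 2: midpoint = (7.500000 + 8.000000)/2 = 7.750000
  f(7.750000) = -34.515625
  f(mid) < 0, so root is in [7.750000, 8.000000]

Step 3: midpoint = (7.750000 + 8.000000)/2 = 7.875000
  f(7.875000) = -11.626953
  f(mid) < 0, so root is in [7.875000, 8.000000]

midpoint = 7.875000


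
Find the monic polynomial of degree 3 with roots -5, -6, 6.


A monic polynomial with roots -5, -6, 6 is:
p(x) = (x + 5)(x + 6)(x - 6)
After multiplying by (x + 5): x + 5
After multiplying by (x + 6): x^2 + 11x + 30
After multiplying by (x - 6): x^3 + 5x^2 - 36x - 180

x^3 + 5x^2 - 36x - 180


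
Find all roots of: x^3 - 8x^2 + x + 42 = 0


Let p(x) = x^3 - 8x^2 + x + 42. By the rational root theorem (leading coefficient 1), any rational root is an integer divisor of 42: try ±1, ±2, ... in turn.
Test x = 1: value = 36 ≠ 0.
Test x = -1: value = 32 ≠ 0.
Test x = 2: value = 20 ≠ 0.
Test x = -2: value = 0 ✓, so (x + 2) is a factor.
Synthetic division by (x + 2): bring down 1; 1(-2) - 8 = -10; (-10)(-2) + 1 = 21; 21(-2) + 42 = 0 → quotient x^2 - 10x + 21, remainder 0.
Solve the quadratic x^2 - 10x + 21 = 0: discriminant = (-10)^2 - 4(1)(21) = 100 - 84 = 16.
sqrt(16) = 4, so x = (10 ± 4)/2: x = 7 or x = 3.
Collecting all roots found:

x = -2, x = 3, x = 7


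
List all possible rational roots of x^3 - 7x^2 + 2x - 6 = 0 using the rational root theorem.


Rational root theorem: possible roots are ±p/q where:
  p divides the constant term (-6): p ∈ {1, 2, 3, 6}
  q divides the leading coefficient (1): q ∈ {1}

All possible rational roots: -6, -3, -2, -1, 1, 2, 3, 6

-6, -3, -2, -1, 1, 2, 3, 6


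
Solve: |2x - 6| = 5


An absolute value equation |expr| = 5 gives two cases:
Case 1: 2x - 6 = 5
  2x = 11, so x = 11/2
Case 2: 2x - 6 = -5
  2x = 1, so x = 1/2

x = 1/2, x = 11/2


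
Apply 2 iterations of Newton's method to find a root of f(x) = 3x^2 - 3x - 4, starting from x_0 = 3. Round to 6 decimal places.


Newton's method: x_(n+1) = x_n - f(x_n)/f'(x_n)
f(x) = 3x^2 - 3x - 4
f'(x) = 6x - 3

Iteration 1:
  f(3.000000) = 14.000000
  f'(3.000000) = 15.000000
  x_1 = 3.000000 - (14.000000)/(15.000000) = 2.066667

Iteration 2:
  f(2.066667) = 2.613333
  f'(2.066667) = 9.400000
  x_2 = 2.066667 - (2.613333)/(9.400000) = 1.788652

x_2 = 1.788652


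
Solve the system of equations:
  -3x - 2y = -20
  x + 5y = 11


Using Cramer's rule:
Determinant D = (-3)(5) - (1)(-2) = -15 + 2 = -13
Dx = (-20)(5) - (11)(-2) = -100 + 22 = -78
Dy = (-3)(11) - (1)(-20) = -33 + 20 = -13
x = Dx/D = -78/-13 = 6
y = Dy/D = -13/-13 = 1

x = 6, y = 1


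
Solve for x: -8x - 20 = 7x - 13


Starting with: -8x - 20 = 7x - 13
Move all x terms to left: (-8 - 7)x = -13 + 20
Simplify: -15x = 7
Divide both sides by -15: x = -7/15

x = -7/15


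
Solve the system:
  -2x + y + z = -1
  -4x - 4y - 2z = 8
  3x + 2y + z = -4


Using Cramer's rule. Expand each determinant along the first row.
D  = (-2)*[(-4)*1 - (-2)*2] - 1*[(-4)*1 - (-2)*3] + 1*[(-4)*2 - (-4)*3]
  = (-2)*(0) - 1*(2) + 1*(4) = 2
Dx = (-1)*[(-4)*1 - (-2)*2] - 1*[8*1 - (-2)*(-4)] + 1*[8*2 - (-4)*(-4)]
  = (-1)*(0) - 1*(0) + 1*(0) = 0
Dy = (-2)*[8*1 - (-2)*(-4)] - (-1)*[(-4)*1 - (-2)*3] + 1*[(-4)*(-4) - 8*3]
  = (-2)*(0) - (-1)*(2) + 1*(-8) = -6
Dz = (-2)*[(-4)*(-4) - 8*2] - 1*[(-4)*(-4) - 8*3] + (-1)*[(-4)*2 - (-4)*3]
  = (-2)*(0) - 1*(-8) + (-1)*(4) = 4
x = Dx/D = 0/2 = 0, y = Dy/D = -6/2 = -3, z = Dz/D = 4/2 = 2
Check eq1: (-2)(0) + (1)(-3) + (1)(2) = -1 = -1 ✓
Check eq2: (-4)(0) + (-4)(-3) + (-2)(2) = 8 = 8 ✓
Check eq3: (3)(0) + (2)(-3) + (1)(2) = -4 = -4 ✓

x = 0, y = -3, z = 2


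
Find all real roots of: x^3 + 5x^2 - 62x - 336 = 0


Let p(x) = x^3 + 5x^2 - 62x - 336. By the rational root theorem (leading coefficient 1), any rational root is an integer divisor of 336: try ±1, ±2, ... in turn.
Test x = 1: value = -392 ≠ 0.
Test x = -1: value = -270 ≠ 0.
Test x = 2: value = -432 ≠ 0.
Test x = -2: value = -200 ≠ 0.
Test x = 3: value = -450 ≠ 0.
Test x = -3: value = -132 ≠ 0.
Test x = 4: value = -440 ≠ 0.
Test x = -4: value = -72 ≠ 0.
Test x = 6: value = -312 ≠ 0.
Test x = -6: value = 0 ✓, so (x + 6) is a factor.
Synthetic division by (x + 6): bring down 1; 1(-6) + 5 = -1; (-1)(-6) - 62 = -56; (-56)(-6) - 336 = 0 → quotient x^2 - x - 56, remainder 0.
Solve the quadratic x^2 - x - 56 = 0: discriminant = (-1)^2 - 4(1)(-56) = 1 + 224 = 225.
sqrt(225) = 15, so x = (1 ± 15)/2: x = 8 or x = -7.

x = -7, x = -6, x = 8


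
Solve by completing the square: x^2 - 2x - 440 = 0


Start: x^2 - 2x - 440 = 0
Move constant: x^2 - 2x = 440
Half of -2 is -1, squared is 1
Add 1 to both sides: x^2 - 2x + 1 = 441
(x - 1)^2 = 441
x - 1 = ±21
x = 1 + 21 = 22 or x = 1 - 21 = -20

x = -20, x = 22


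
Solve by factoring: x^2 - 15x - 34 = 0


We need two numbers that multiply to -34 and add to -15.
Those numbers are -17 and 2 (since (-17) * 2 = -34 and (-17) + 2 = -15).
So x^2 - 15x - 34 = (x - 17)(x + 2) = 0
Setting each factor to zero: x = 17 or x = -2

x = -2, x = 17


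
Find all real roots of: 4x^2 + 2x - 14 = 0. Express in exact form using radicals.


Using the quadratic formula: x = (-b ± sqrt(b^2 - 4ac)) / (2a)
Here a = 4, b = 2, c = -14
Discriminant = b^2 - 4ac = 2^2 - 4(4)(-14) = 4 + 224 = 228
Since discriminant = 228 > 0, there are two real roots.
x = (-2 ± 2*sqrt(57)) / 8
Simplifying: x = (-1 ± sqrt(57)) / 4
Numerically: x ≈ 1.6375 or x ≈ -2.1375

x = (-1 + sqrt(57)) / 4 or x = (-1 - sqrt(57)) / 4


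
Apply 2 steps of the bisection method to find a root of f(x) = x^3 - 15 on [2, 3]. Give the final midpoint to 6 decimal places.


f(x) = x^3 - 15
f(2) = -7 < 0
f(3) = 12 > 0

Step 1: midpoint = (2.000000 + 3.000000)/2 = 2.500000
  f(2.500000) = 0.625000
  f(mid) > 0, so root is in [2.000000, 2.500000]

Step 2: midpoint = (2.000000 + 2.500000)/2 = 2.250000
  f(2.250000) = -3.609375
  f(mid) < 0, so root is in [2.250000, 2.500000]

midpoint = 2.250000


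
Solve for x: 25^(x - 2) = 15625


Express both sides with the same base.
15625 = 25^3
Since the bases match, equate exponents: x - 2 = 3
So x = 3 - (-2) = 5

x = 5


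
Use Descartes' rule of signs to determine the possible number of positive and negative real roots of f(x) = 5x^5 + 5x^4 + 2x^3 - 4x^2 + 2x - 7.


Descartes' rule of signs:

For positive roots, count sign changes in f(x) = 5x^5 + 5x^4 + 2x^3 - 4x^2 + 2x - 7:
Signs of coefficients: +, +, +, -, +, -
Number of sign changes: 3
Possible positive real roots: 3, 1

For negative roots, examine f(-x) = -5x^5 + 5x^4 - 2x^3 - 4x^2 - 2x - 7:
Signs of coefficients: -, +, -, -, -, -
Number of sign changes: 2
Possible negative real roots: 2, 0

Positive roots: 3 or 1; Negative roots: 2 or 0


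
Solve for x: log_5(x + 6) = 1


Convert to exponential form: x + 6 = 5^1 = 5
x = 5 - 6 = -1
Check: log_5(-1 + 6) = log_5(5) = log_5(5) = 1 ✓

x = -1


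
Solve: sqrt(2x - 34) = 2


Square both sides: 2x - 34 = 2^2 = 4
2x = 4 + 34 = 38
x = 19
Check: sqrt(2*19 - 34) = sqrt(4) = 2 ✓

x = 19


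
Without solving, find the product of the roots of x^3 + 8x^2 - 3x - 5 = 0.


By Vieta's formulas for x^3 + bx^2 + cx + d = 0:
  r1 + r2 + r3 = -b/a = -8
  r1*r2 + r1*r3 + r2*r3 = c/a = -3
  r1*r2*r3 = -d/a = 5


Product = 5


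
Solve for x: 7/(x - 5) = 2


Multiply both sides by (x - 5): 7 = 2(x - 5)
Distribute: 7 = 2x - 10
2x = 7 + 10 = 17
x = 17/2

x = 17/2


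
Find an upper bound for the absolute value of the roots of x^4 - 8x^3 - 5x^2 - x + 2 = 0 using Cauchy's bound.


Cauchy's bound: all roots r satisfy |r| <= 1 + max(|a_i/a_n|) for i = 0,...,n-1
where a_n is the leading coefficient.

Coefficients: [1, -8, -5, -1, 2]
Leading coefficient a_n = 1
Ratios |a_i/a_n|: 8, 5, 1, 2
Maximum ratio: 8
Cauchy's bound: |r| <= 1 + 8 = 9

Upper bound = 9


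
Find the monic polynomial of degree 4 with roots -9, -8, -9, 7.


A monic polynomial with roots -9, -8, -9, 7 is:
p(x) = (x + 9)(x + 8)(x + 9)(x - 7)
After multiplying by (x + 9): x + 9
After multiplying by (x + 8): x^2 + 17x + 72
After multiplying by (x + 9): x^3 + 26x^2 + 225x + 648
After multiplying by (x - 7): x^4 + 19x^3 + 43x^2 - 927x - 4536

x^4 + 19x^3 + 43x^2 - 927x - 4536


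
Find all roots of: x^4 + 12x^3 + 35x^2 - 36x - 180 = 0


Let p(x) = x^4 + 12x^3 + 35x^2 - 36x - 180. By the rational root theorem (leading coefficient 1), any rational root is an integer divisor of 180: try ±1, ±2, ... in turn.
Test x = 1: value = -168 ≠ 0.
Test x = -1: value = -120 ≠ 0.
Test x = 2: value = 0 ✓, so (x - 2) is a factor.
Synthetic division by (x - 2): bring down 1; 1(2) + 12 = 14; 14(2) + 35 = 63; 63(2) - 36 = 90; 90(2) - 180 = 0 → quotient x^3 + 14x^2 + 63x + 90, remainder 0.
Continue with the quotient x^3 + 14x^2 + 63x + 90 (candidates must divide 90; re-test x = 2 first in case it repeats).
Test x = 2: value = 280 ≠ 0.
Test x = -2: value = 12 ≠ 0.
Test x = 3: value = 432 ≠ 0.
Test x = -3: value = 0 ✓, so (x + 3) is a factor.
Synthetic division by (x + 3): bring down 1; 1(-3) + 14 = 11; 11(-3) + 63 = 30; 30(-3) + 90 = 0 → quotient x^2 + 11x + 30, remainder 0.
Solve the quadratic x^2 + 11x + 30 = 0: discriminant = 11^2 - 4(1)(30) = 121 - 120 = 1.
sqrt(1) = 1, so x = (-11 ± 1)/2: x = -5 or x = -6.
Collecting all roots found:

x = -6, x = -5, x = -3, x = 2


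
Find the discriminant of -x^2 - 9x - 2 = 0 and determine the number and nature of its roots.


For ax^2 + bx + c = 0, discriminant D = b^2 - 4ac
Here a = -1, b = -9, c = -2
D = (-9)^2 - 4(-1)(-2) = 81 - 8 = 73

D = 73 > 0 but not a perfect square
The equation has 2 distinct real irrational roots.

Discriminant = 73, 2 distinct real irrational roots


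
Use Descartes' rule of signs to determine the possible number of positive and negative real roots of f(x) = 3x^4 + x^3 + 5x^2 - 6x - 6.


Descartes' rule of signs:

For positive roots, count sign changes in f(x) = 3x^4 + x^3 + 5x^2 - 6x - 6:
Signs of coefficients: +, +, +, -, -
Number of sign changes: 1
Possible positive real roots: 1

For negative roots, examine f(-x) = 3x^4 - x^3 + 5x^2 + 6x - 6:
Signs of coefficients: +, -, +, +, -
Number of sign changes: 3
Possible negative real roots: 3, 1

Positive roots: 1; Negative roots: 3 or 1


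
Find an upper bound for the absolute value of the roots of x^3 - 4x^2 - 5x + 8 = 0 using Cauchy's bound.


Cauchy's bound: all roots r satisfy |r| <= 1 + max(|a_i/a_n|) for i = 0,...,n-1
where a_n is the leading coefficient.

Coefficients: [1, -4, -5, 8]
Leading coefficient a_n = 1
Ratios |a_i/a_n|: 4, 5, 8
Maximum ratio: 8
Cauchy's bound: |r| <= 1 + 8 = 9

Upper bound = 9


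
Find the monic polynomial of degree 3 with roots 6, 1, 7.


A monic polynomial with roots 6, 1, 7 is:
p(x) = (x - 6)(x - 1)(x - 7)
After multiplying by (x - 6): x - 6
After multiplying by (x - 1): x^2 - 7x + 6
After multiplying by (x - 7): x^3 - 14x^2 + 55x - 42

x^3 - 14x^2 + 55x - 42


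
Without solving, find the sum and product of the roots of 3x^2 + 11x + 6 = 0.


By Vieta's formulas for ax^2 + bx + c = 0:
  Sum of roots = -b/a
  Product of roots = c/a

Here a = 3, b = 11, c = 6
Sum = -(11)/3 = -11/3
Product = 6/3 = 2

Sum = -11/3, Product = 2


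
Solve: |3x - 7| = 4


An absolute value equation |expr| = 4 gives two cases:
Case 1: 3x - 7 = 4
  3x = 11, so x = 11/3
Case 2: 3x - 7 = -4
  3x = 3, so x = 1

x = 1, x = 11/3


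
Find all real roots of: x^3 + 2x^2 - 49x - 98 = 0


Let p(x) = x^3 + 2x^2 - 49x - 98. By the rational root theorem (leading coefficient 1), any rational root is an integer divisor of 98: try ±1, ±2, ... in turn.
Test x = 1: value = -144 ≠ 0.
Test x = -1: value = -48 ≠ 0.
Test x = 2: value = -180 ≠ 0.
Test x = -2: value = 0 ✓, so (x + 2) is a factor.
Synthetic division by (x + 2): bring down 1; 1(-2) + 2 = 0; 0(-2) - 49 = -49; (-49)(-2) - 98 = 0 → quotient x^2 - 49, remainder 0.
Solve the quadratic x^2 - 49 = 0: discriminant = 0^2 - 4(1)(-49) = 0 + 196 = 196.
sqrt(196) = 14, so x = (0 ± 14)/2: x = 7 or x = -7.

x = -7, x = -2, x = 7


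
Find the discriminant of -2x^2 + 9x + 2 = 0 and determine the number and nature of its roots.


For ax^2 + bx + c = 0, discriminant D = b^2 - 4ac
Here a = -2, b = 9, c = 2
D = (9)^2 - 4(-2)(2) = 81 + 16 = 97

D = 97 > 0 but not a perfect square
The equation has 2 distinct real irrational roots.

Discriminant = 97, 2 distinct real irrational roots


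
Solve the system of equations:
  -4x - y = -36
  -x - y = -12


Using Cramer's rule:
Determinant D = (-4)(-1) - (-1)(-1) = 4 - 1 = 3
Dx = (-36)(-1) - (-12)(-1) = 36 - 12 = 24
Dy = (-4)(-12) - (-1)(-36) = 48 - 36 = 12
x = Dx/D = 24/3 = 8
y = Dy/D = 12/3 = 4

x = 8, y = 4


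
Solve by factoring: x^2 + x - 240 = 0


We need two numbers that multiply to -240 and add to 1.
Those numbers are 16 and -15 (since 16 * (-15) = -240 and 16 + (-15) = 1).
So x^2 + x - 240 = (x + 16)(x - 15) = 0
Setting each factor to zero: x = -16 or x = 15

x = -16, x = 15


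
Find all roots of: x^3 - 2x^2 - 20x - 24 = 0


Let p(x) = x^3 - 2x^2 - 20x - 24. By the rational root theorem (leading coefficient 1), any rational root is an integer divisor of 24: try ±1, ±2, ... in turn.
Test x = 1: value = -45 ≠ 0.
Test x = -1: value = -7 ≠ 0.
Test x = 2: value = -64 ≠ 0.
Test x = -2: value = 0 ✓, so (x + 2) is a factor.
Synthetic division by (x + 2): bring down 1; 1(-2) - 2 = -4; (-4)(-2) - 20 = -12; (-12)(-2) - 24 = 0 → quotient x^2 - 4x - 12, remainder 0.
Solve the quadratic x^2 - 4x - 12 = 0: discriminant = (-4)^2 - 4(1)(-12) = 16 + 48 = 64.
sqrt(64) = 8, so x = (4 ± 8)/2: x = 6 or x = -2.
Collecting all roots found:

x = -2 (multiplicity 2), x = 6


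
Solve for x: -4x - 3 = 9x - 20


Starting with: -4x - 3 = 9x - 20
Move all x terms to left: (-4 - 9)x = -20 + 3
Simplify: -13x = -17
Divide both sides by -13: x = 17/13

x = 17/13


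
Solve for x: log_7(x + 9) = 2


Convert to exponential form: x + 9 = 7^2 = 49
x = 49 - 9 = 40
Check: log_7(40 + 9) = log_7(49) = log_7(49) = 2 ✓

x = 40


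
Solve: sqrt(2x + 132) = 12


Square both sides: 2x + 132 = 12^2 = 144
2x = 144 - 132 = 12
x = 6
Check: sqrt(2*6 + 132) = sqrt(144) = 12 ✓

x = 6


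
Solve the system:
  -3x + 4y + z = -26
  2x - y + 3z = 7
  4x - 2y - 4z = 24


Using Cramer's rule. Expand each determinant along the first row.
D  = (-3)*[(-1)*(-4) - 3*(-2)] - 4*[2*(-4) - 3*4] + 1*[2*(-2) - (-1)*4]
  = (-3)*(10) - 4*(-20) + 1*(0) = 50
Dx = (-26)*[(-1)*(-4) - 3*(-2)] - 4*[7*(-4) - 3*24] + 1*[7*(-2) - (-1)*24]
  = (-26)*(10) - 4*(-100) + 1*(10) = 150
Dy = (-3)*[7*(-4) - 3*24] - (-26)*[2*(-4) - 3*4] + 1*[2*24 - 7*4]
  = (-3)*(-100) - (-26)*(-20) + 1*(20) = -200
Dz = (-3)*[(-1)*24 - 7*(-2)] - 4*[2*24 - 7*4] + (-26)*[2*(-2) - (-1)*4]
  = (-3)*(-10) - 4*(20) + (-26)*(0) = -50
x = Dx/D = 150/50 = 3, y = Dy/D = -200/50 = -4, z = Dz/D = -50/50 = -1
Check eq1: (-3)(3) + (4)(-4) + (1)(-1) = -26 = -26 ✓
Check eq2: (2)(3) + (-1)(-4) + (3)(-1) = 7 = 7 ✓
Check eq3: (4)(3) + (-2)(-4) + (-4)(-1) = 24 = 24 ✓

x = 3, y = -4, z = -1


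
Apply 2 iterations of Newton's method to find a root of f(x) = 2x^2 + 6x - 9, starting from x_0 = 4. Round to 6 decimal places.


Newton's method: x_(n+1) = x_n - f(x_n)/f'(x_n)
f(x) = 2x^2 + 6x - 9
f'(x) = 4x + 6

Iteration 1:
  f(4.000000) = 47.000000
  f'(4.000000) = 22.000000
  x_1 = 4.000000 - (47.000000)/(22.000000) = 1.863636

Iteration 2:
  f(1.863636) = 9.128099
  f'(1.863636) = 13.454545
  x_2 = 1.863636 - (9.128099)/(13.454545) = 1.185197

x_2 = 1.185197


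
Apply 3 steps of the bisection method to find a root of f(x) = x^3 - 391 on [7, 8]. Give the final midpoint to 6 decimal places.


f(x) = x^3 - 391
f(7) = -48 < 0
f(8) = 121 > 0

Step 1: midpoint = (7.000000 + 8.000000)/2 = 7.500000
  f(7.500000) = 30.875000
  f(mid) > 0, so root is in [7.000000, 7.500000]

Step 2: midpoint = (7.000000 + 7.500000)/2 = 7.250000
  f(7.250000) = -9.921875
  f(mid) < 0, so root is in [7.250000, 7.500000]

Step 3: midpoint = (7.250000 + 7.500000)/2 = 7.375000
  f(7.375000) = 10.130859
  f(mid) > 0, so root is in [7.250000, 7.375000]

midpoint = 7.375000


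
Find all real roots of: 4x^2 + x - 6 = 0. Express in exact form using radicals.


Using the quadratic formula: x = (-b ± sqrt(b^2 - 4ac)) / (2a)
Here a = 4, b = 1, c = -6
Discriminant = b^2 - 4ac = 1^2 - 4(4)(-6) = 1 + 96 = 97
Since discriminant = 97 > 0, there are two real roots.
x = (-1 ± sqrt(97)) / 8
Numerically: x ≈ 1.1061 or x ≈ -1.3561

x = (-1 + sqrt(97)) / 8 or x = (-1 - sqrt(97)) / 8


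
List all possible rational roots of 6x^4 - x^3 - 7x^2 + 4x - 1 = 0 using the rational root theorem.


Rational root theorem: possible roots are ±p/q where:
  p divides the constant term (-1): p ∈ {1}
  q divides the leading coefficient (6): q ∈ {1, 2, 3, 6}

All possible rational roots: -1, -1/2, -1/3, -1/6, 1/6, 1/3, 1/2, 1

-1, -1/2, -1/3, -1/6, 1/6, 1/3, 1/2, 1


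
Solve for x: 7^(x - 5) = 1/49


Express both sides with the same base.
1/49 = 7^(-2)
Since the bases match, equate exponents: x - 5 = -2
So x = -2 - (-5) = 3

x = 3


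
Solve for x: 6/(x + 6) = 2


Multiply both sides by (x + 6): 6 = 2(x + 6)
Distribute: 6 = 2x + 12
2x = 6 - 12 = -6
x = -3

x = -3


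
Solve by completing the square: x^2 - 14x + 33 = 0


Start: x^2 - 14x + 33 = 0
Move constant: x^2 - 14x = -33
Half of -14 is -7, squared is 49
Add 49 to both sides: x^2 - 14x + 49 = 16
(x - 7)^2 = 16
x - 7 = ±4
x = 7 + 4 = 11 or x = 7 - 4 = 3

x = 3, x = 11


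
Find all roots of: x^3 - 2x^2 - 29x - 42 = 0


Let p(x) = x^3 - 2x^2 - 29x - 42. By the rational root theorem (leading coefficient 1), any rational root is an integer divisor of 42: try ±1, ±2, ... in turn.
Test x = 1: value = -72 ≠ 0.
Test x = -1: value = -16 ≠ 0.
Test x = 2: value = -100 ≠ 0.
Test x = -2: value = 0 ✓, so (x + 2) is a factor.
Synthetic division by (x + 2): bring down 1; 1(-2) - 2 = -4; (-4)(-2) - 29 = -21; (-21)(-2) - 42 = 0 → quotient x^2 - 4x - 21, remainder 0.
Solve the quadratic x^2 - 4x - 21 = 0: discriminant = (-4)^2 - 4(1)(-21) = 16 + 84 = 100.
sqrt(100) = 10, so x = (4 ± 10)/2: x = 7 or x = -3.
Collecting all roots found:

x = -3, x = -2, x = 7


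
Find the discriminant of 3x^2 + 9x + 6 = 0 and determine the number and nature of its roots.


For ax^2 + bx + c = 0, discriminant D = b^2 - 4ac
Here a = 3, b = 9, c = 6
D = (9)^2 - 4(3)(6) = 81 - 72 = 9

D = 9 > 0 and is a perfect square (sqrt = 3)
The equation has 2 distinct real rational roots.

Discriminant = 9, 2 distinct real rational roots


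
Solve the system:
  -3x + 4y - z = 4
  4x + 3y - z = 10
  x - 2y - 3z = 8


Using Cramer's rule. Expand each determinant along the first row.
D  = (-3)*[3*(-3) - (-1)*(-2)] - 4*[4*(-3) - (-1)*1] + (-1)*[4*(-2) - 3*1]
  = (-3)*(-11) - 4*(-11) + (-1)*(-11) = 88
Dx = 4*[3*(-3) - (-1)*(-2)] - 4*[10*(-3) - (-1)*8] + (-1)*[10*(-2) - 3*8]
  = 4*(-11) - 4*(-22) + (-1)*(-44) = 88
Dy = (-3)*[10*(-3) - (-1)*8] - 4*[4*(-3) - (-1)*1] + (-1)*[4*8 - 10*1]
  = (-3)*(-22) - 4*(-11) + (-1)*(22) = 88
Dz = (-3)*[3*8 - 10*(-2)] - 4*[4*8 - 10*1] + 4*[4*(-2) - 3*1]
  = (-3)*(44) - 4*(22) + 4*(-11) = -264
x = Dx/D = 88/88 = 1, y = Dy/D = 88/88 = 1, z = Dz/D = -264/88 = -3
Check eq1: (-3)(1) + (4)(1) + (-1)(-3) = 4 = 4 ✓
Check eq2: (4)(1) + (3)(1) + (-1)(-3) = 10 = 10 ✓
Check eq3: (1)(1) + (-2)(1) + (-3)(-3) = 8 = 8 ✓

x = 1, y = 1, z = -3


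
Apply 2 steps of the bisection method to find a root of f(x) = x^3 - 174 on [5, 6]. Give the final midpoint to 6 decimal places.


f(x) = x^3 - 174
f(5) = -49 < 0
f(6) = 42 > 0

Step 1: midpoint = (5.000000 + 6.000000)/2 = 5.500000
  f(5.500000) = -7.625000
  f(mid) < 0, so root is in [5.500000, 6.000000]

Step 2: midpoint = (5.500000 + 6.000000)/2 = 5.750000
  f(5.750000) = 16.109375
  f(mid) > 0, so root is in [5.500000, 5.750000]

midpoint = 5.750000


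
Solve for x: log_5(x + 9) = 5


Convert to exponential form: x + 9 = 5^5 = 3125
x = 3125 - 9 = 3116
Check: log_5(3116 + 9) = log_5(3125) = log_5(3125) = 5 ✓

x = 3116


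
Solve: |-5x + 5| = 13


An absolute value equation |expr| = 13 gives two cases:
Case 1: -5x + 5 = 13
  -5x = 8, so x = -8/5
Case 2: -5x + 5 = -13
  -5x = -18, so x = 18/5

x = -8/5, x = 18/5


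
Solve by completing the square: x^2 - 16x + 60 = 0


Start: x^2 - 16x + 60 = 0
Move constant: x^2 - 16x = -60
Half of -16 is -8, squared is 64
Add 64 to both sides: x^2 - 16x + 64 = 4
(x - 8)^2 = 4
x - 8 = ±2
x = 8 + 2 = 10 or x = 8 - 2 = 6

x = 6, x = 10


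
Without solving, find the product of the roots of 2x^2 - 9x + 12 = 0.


By Vieta's formulas for ax^2 + bx + c = 0:
  Sum of roots = -b/a
  Product of roots = c/a

Here a = 2, b = -9, c = 12
Sum = -(-9)/2 = 9/2
Product = 12/2 = 6

Product = 6


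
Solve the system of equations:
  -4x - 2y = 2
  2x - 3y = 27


Using Cramer's rule:
Determinant D = (-4)(-3) - (2)(-2) = 12 + 4 = 16
Dx = (2)(-3) - (27)(-2) = -6 + 54 = 48
Dy = (-4)(27) - (2)(2) = -108 - 4 = -112
x = Dx/D = 48/16 = 3
y = Dy/D = -112/16 = -7

x = 3, y = -7


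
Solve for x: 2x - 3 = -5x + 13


Starting with: 2x - 3 = -5x + 13
Move all x terms to left: (2 + 5)x = 13 + 3
Simplify: 7x = 16
Divide both sides by 7: x = 16/7

x = 16/7


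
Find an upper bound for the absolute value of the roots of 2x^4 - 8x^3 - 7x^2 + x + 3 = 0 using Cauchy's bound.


Cauchy's bound: all roots r satisfy |r| <= 1 + max(|a_i/a_n|) for i = 0,...,n-1
where a_n is the leading coefficient.

Coefficients: [2, -8, -7, 1, 3]
Leading coefficient a_n = 2
Ratios |a_i/a_n|: 4, 7/2, 1/2, 3/2
Maximum ratio: 4
Cauchy's bound: |r| <= 1 + 4 = 5

Upper bound = 5


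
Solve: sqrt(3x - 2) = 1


Square both sides: 3x - 2 = 1^2 = 1
3x = 1 + 2 = 3
x = 1
Check: sqrt(3*1 - 2) = sqrt(1) = 1 ✓

x = 1


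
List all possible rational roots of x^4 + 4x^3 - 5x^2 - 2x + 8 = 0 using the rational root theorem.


Rational root theorem: possible roots are ±p/q where:
  p divides the constant term (8): p ∈ {1, 2, 4, 8}
  q divides the leading coefficient (1): q ∈ {1}

All possible rational roots: -8, -4, -2, -1, 1, 2, 4, 8

-8, -4, -2, -1, 1, 2, 4, 8


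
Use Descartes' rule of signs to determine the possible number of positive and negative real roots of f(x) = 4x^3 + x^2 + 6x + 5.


Descartes' rule of signs:

For positive roots, count sign changes in f(x) = 4x^3 + x^2 + 6x + 5:
Signs of coefficients: +, +, +, +
Number of sign changes: 0
Possible positive real roots: 0

For negative roots, examine f(-x) = -4x^3 + x^2 - 6x + 5:
Signs of coefficients: -, +, -, +
Number of sign changes: 3
Possible negative real roots: 3, 1

Positive roots: 0; Negative roots: 3 or 1


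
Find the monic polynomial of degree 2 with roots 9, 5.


A monic polynomial with roots 9, 5 is:
p(x) = (x - 9)(x - 5)
After multiplying by (x - 9): x - 9
After multiplying by (x - 5): x^2 - 14x + 45

x^2 - 14x + 45


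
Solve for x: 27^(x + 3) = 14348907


Express both sides with the same base.
14348907 = 27^5
Since the bases match, equate exponents: x + 3 = 5
So x = 5 - (3) = 2

x = 2


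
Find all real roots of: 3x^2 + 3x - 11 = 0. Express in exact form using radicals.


Using the quadratic formula: x = (-b ± sqrt(b^2 - 4ac)) / (2a)
Here a = 3, b = 3, c = -11
Discriminant = b^2 - 4ac = 3^2 - 4(3)(-11) = 9 + 132 = 141
Since discriminant = 141 > 0, there are two real roots.
x = (-3 ± sqrt(141)) / 6
Numerically: x ≈ 1.4791 or x ≈ -2.4791

x = (-3 + sqrt(141)) / 6 or x = (-3 - sqrt(141)) / 6


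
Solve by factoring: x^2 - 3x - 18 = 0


We need two numbers that multiply to -18 and add to -3.
Those numbers are -6 and 3 (since (-6) * 3 = -18 and (-6) + 3 = -3).
So x^2 - 3x - 18 = (x - 6)(x + 3) = 0
Setting each factor to zero: x = 6 or x = -3

x = -3, x = 6


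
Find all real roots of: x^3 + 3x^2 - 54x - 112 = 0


Let p(x) = x^3 + 3x^2 - 54x - 112. By the rational root theorem (leading coefficient 1), any rational root is an integer divisor of 112: try ±1, ±2, ... in turn.
Test x = 1: value = -162 ≠ 0.
Test x = -1: value = -56 ≠ 0.
Test x = 2: value = -200 ≠ 0.
Test x = -2: value = 0 ✓, so (x + 2) is a factor.
Synthetic division by (x + 2): bring down 1; 1(-2) + 3 = 1; 1(-2) - 54 = -56; (-56)(-2) - 112 = 0 → quotient x^2 + x - 56, remainder 0.
Solve the quadratic x^2 + x - 56 = 0: discriminant = 1^2 - 4(1)(-56) = 1 + 224 = 225.
sqrt(225) = 15, so x = (-1 ± 15)/2: x = 7 or x = -8.

x = -8, x = -2, x = 7


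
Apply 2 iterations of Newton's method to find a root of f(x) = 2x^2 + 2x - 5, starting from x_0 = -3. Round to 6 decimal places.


Newton's method: x_(n+1) = x_n - f(x_n)/f'(x_n)
f(x) = 2x^2 + 2x - 5
f'(x) = 4x + 2

Iteration 1:
  f(-3.000000) = 7.000000
  f'(-3.000000) = -10.000000
  x_1 = -3.000000 - (7.000000)/(-10.000000) = -2.300000

Iteration 2:
  f(-2.300000) = 0.980000
  f'(-2.300000) = -7.200000
  x_2 = -2.300000 - (0.980000)/(-7.200000) = -2.163889

x_2 = -2.163889


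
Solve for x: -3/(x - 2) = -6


Multiply both sides by (x - 2): -3 = -6(x - 2)
Distribute: -3 = -6x + 12
-6x = -3 - 12 = -15
x = 5/2

x = 5/2


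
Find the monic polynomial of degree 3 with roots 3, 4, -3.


A monic polynomial with roots 3, 4, -3 is:
p(x) = (x - 3)(x - 4)(x + 3)
After multiplying by (x - 3): x - 3
After multiplying by (x - 4): x^2 - 7x + 12
After multiplying by (x + 3): x^3 - 4x^2 - 9x + 36

x^3 - 4x^2 - 9x + 36


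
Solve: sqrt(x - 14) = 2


Square both sides: x - 14 = 2^2 = 4
x = 4 + 14 = 18
x = 18
Check: sqrt(1*18 - 14) = sqrt(4) = 2 ✓

x = 18


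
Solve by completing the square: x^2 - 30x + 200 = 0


Start: x^2 - 30x + 200 = 0
Move constant: x^2 - 30x = -200
Half of -30 is -15, squared is 225
Add 225 to both sides: x^2 - 30x + 225 = 25
(x - 15)^2 = 25
x - 15 = ±5
x = 15 + 5 = 20 or x = 15 - 5 = 10

x = 10, x = 20


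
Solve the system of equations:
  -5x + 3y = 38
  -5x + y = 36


Using Cramer's rule:
Determinant D = (-5)(1) - (-5)(3) = -5 + 15 = 10
Dx = (38)(1) - (36)(3) = 38 - 108 = -70
Dy = (-5)(36) - (-5)(38) = -180 + 190 = 10
x = Dx/D = -70/10 = -7
y = Dy/D = 10/10 = 1

x = -7, y = 1


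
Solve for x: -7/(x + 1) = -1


Multiply both sides by (x + 1): -7 = -1(x + 1)
Distribute: -7 = -x - 1
-x = -7 + 1 = -6
x = 6

x = 6


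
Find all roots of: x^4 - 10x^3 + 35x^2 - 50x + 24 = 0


Let p(x) = x^4 - 10x^3 + 35x^2 - 50x + 24. By the rational root theorem (leading coefficient 1), any rational root is an integer divisor of 24: try ±1, ±2, ... in turn.
Test x = 1: value = 0 ✓, so (x - 1) is a factor.
Synthetic division by (x - 1): bring down 1; 1(1) - 10 = -9; (-9)(1) + 35 = 26; 26(1) - 50 = -24; (-24)(1) + 24 = 0 → quotient x^3 - 9x^2 + 26x - 24, remainder 0.
Continue with the quotient x^3 - 9x^2 + 26x - 24 (candidates must divide 24; re-test x = 1 first in case it repeats).
Test x = 1: value = -6 ≠ 0.
Test x = -1: value = -60 ≠ 0.
Test x = 2: value = 0 ✓, so (x - 2) is a factor.
Synthetic division by (x - 2): bring down 1; 1(2) - 9 = -7; (-7)(2) + 26 = 12; 12(2) - 24 = 0 → quotient x^2 - 7x + 12, remainder 0.
Solve the quadratic x^2 - 7x + 12 = 0: discriminant = (-7)^2 - 4(1)(12) = 49 - 48 = 1.
sqrt(1) = 1, so x = (7 ± 1)/2: x = 4 or x = 3.
Collecting all roots found:

x = 1, x = 2, x = 3, x = 4


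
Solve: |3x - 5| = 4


An absolute value equation |expr| = 4 gives two cases:
Case 1: 3x - 5 = 4
  3x = 9, so x = 3
Case 2: 3x - 5 = -4
  3x = 1, so x = 1/3

x = 1/3, x = 3


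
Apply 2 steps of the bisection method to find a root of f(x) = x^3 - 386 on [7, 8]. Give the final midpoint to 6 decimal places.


f(x) = x^3 - 386
f(7) = -43 < 0
f(8) = 126 > 0

Step 1: midpoint = (7.000000 + 8.000000)/2 = 7.500000
  f(7.500000) = 35.875000
  f(mid) > 0, so root is in [7.000000, 7.500000]

Step 2: midpoint = (7.000000 + 7.500000)/2 = 7.250000
  f(7.250000) = -4.921875
  f(mid) < 0, so root is in [7.250000, 7.500000]

midpoint = 7.250000


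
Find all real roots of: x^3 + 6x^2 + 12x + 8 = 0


Let p(x) = x^3 + 6x^2 + 12x + 8. By the rational root theorem (leading coefficient 1), any rational root is an integer divisor of 8: try ±1, ±2, ... in turn.
Test x = 1: value = 27 ≠ 0.
Test x = -1: value = 1 ≠ 0.
Test x = 2: value = 64 ≠ 0.
Test x = -2: value = 0 ✓, so (x + 2) is a factor.
Synthetic division by (x + 2): bring down 1; 1(-2) + 6 = 4; 4(-2) + 12 = 4; 4(-2) + 8 = 0 → quotient x^2 + 4x + 4, remainder 0.
Solve the quadratic x^2 + 4x + 4 = 0: discriminant = 4^2 - 4(1)(4) = 16 - 16 = 0.
Discriminant = 0, so a double root: x = -4/2 = -2.

x = -2 (multiplicity 3)


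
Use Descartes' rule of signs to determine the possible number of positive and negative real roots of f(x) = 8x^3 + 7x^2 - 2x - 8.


Descartes' rule of signs:

For positive roots, count sign changes in f(x) = 8x^3 + 7x^2 - 2x - 8:
Signs of coefficients: +, +, -, -
Number of sign changes: 1
Possible positive real roots: 1

For negative roots, examine f(-x) = -8x^3 + 7x^2 + 2x - 8:
Signs of coefficients: -, +, +, -
Number of sign changes: 2
Possible negative real roots: 2, 0

Positive roots: 1; Negative roots: 2 or 0


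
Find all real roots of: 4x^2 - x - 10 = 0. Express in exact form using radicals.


Using the quadratic formula: x = (-b ± sqrt(b^2 - 4ac)) / (2a)
Here a = 4, b = -1, c = -10
Discriminant = b^2 - 4ac = (-1)^2 - 4(4)(-10) = 1 + 160 = 161
Since discriminant = 161 > 0, there are two real roots.
x = (1 ± sqrt(161)) / 8
Numerically: x ≈ 1.7111 or x ≈ -1.4611

x = (1 + sqrt(161)) / 8 or x = (1 - sqrt(161)) / 8


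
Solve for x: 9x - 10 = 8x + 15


Starting with: 9x - 10 = 8x + 15
Move all x terms to left: (9 - 8)x = 15 + 10
Simplify: x = 25
Divide both sides by 1: x = 25

x = 25


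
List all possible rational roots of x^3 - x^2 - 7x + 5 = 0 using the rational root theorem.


Rational root theorem: possible roots are ±p/q where:
  p divides the constant term (5): p ∈ {1, 5}
  q divides the leading coefficient (1): q ∈ {1}

All possible rational roots: -5, -1, 1, 5

-5, -1, 1, 5


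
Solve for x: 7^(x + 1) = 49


Express both sides with the same base.
49 = 7^2
Since the bases match, equate exponents: x + 1 = 2
So x = 2 - (1) = 1

x = 1


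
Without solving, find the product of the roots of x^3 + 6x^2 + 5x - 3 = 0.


By Vieta's formulas for x^3 + bx^2 + cx + d = 0:
  r1 + r2 + r3 = -b/a = -6
  r1*r2 + r1*r3 + r2*r3 = c/a = 5
  r1*r2*r3 = -d/a = 3


Product = 3


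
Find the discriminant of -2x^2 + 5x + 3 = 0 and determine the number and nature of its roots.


For ax^2 + bx + c = 0, discriminant D = b^2 - 4ac
Here a = -2, b = 5, c = 3
D = (5)^2 - 4(-2)(3) = 25 + 24 = 49

D = 49 > 0 and is a perfect square (sqrt = 7)
The equation has 2 distinct real rational roots.

Discriminant = 49, 2 distinct real rational roots


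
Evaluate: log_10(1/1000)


We need the exponent such that 10^? = 1/1000
10^(-3) = 1/10^3 = 1/1000
Therefore log_10(1/1000) = -3

-3


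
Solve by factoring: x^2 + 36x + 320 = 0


We need two numbers that multiply to 320 and add to 36.
Those numbers are 16 and 20 (since 16 * 20 = 320 and 16 + 20 = 36).
So x^2 + 36x + 320 = (x + 16)(x + 20) = 0
Setting each factor to zero: x = -16 or x = -20

x = -20, x = -16


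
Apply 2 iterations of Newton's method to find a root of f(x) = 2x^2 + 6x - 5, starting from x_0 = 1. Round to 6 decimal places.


Newton's method: x_(n+1) = x_n - f(x_n)/f'(x_n)
f(x) = 2x^2 + 6x - 5
f'(x) = 4x + 6

Iteration 1:
  f(1.000000) = 3.000000
  f'(1.000000) = 10.000000
  x_1 = 1.000000 - (3.000000)/(10.000000) = 0.700000

Iteration 2:
  f(0.700000) = 0.180000
  f'(0.700000) = 8.800000
  x_2 = 0.700000 - (0.180000)/(8.800000) = 0.679545

x_2 = 0.679545
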